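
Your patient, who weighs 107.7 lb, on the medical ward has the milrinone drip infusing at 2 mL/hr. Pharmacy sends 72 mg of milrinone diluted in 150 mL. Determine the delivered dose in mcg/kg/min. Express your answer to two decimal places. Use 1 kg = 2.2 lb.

Weight = 107.7 lb ÷ 2.2 lb/kg = 48.95455 kg
Concentration = 72 mg ÷ 150 mL = 0.48 mg/mL = 480 mcg/mL
Drug rate = 2 mL/hr × 480 mcg/mL = 960 mcg/hr
960 mcg/hr ÷ 60 min/hr = 16 mcg/min
16 mcg/min ÷ 48.95455 kg = 0.3268338 mcg/kg/min

0.33 mcg/kg/min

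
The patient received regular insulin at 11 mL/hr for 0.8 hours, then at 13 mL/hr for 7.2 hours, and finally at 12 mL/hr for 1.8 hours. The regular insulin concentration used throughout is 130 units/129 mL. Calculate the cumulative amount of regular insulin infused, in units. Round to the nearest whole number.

Concentration = 130 units ÷ 129 mL = 1.007752 units/mL
Stage 1: 11 mL/hr × 0.8 hr = 8.8 mL → 8.8 mL × 1.007752 units/mL = 8.868217 units
Stage 2: 13 mL/hr × 7.2 hr = 93.6 mL → 93.6 mL × 1.007752 units/mL = 94.32558 units
Stage 3: 12 mL/hr × 1.8 hr = 21.6 mL → 21.6 mL × 1.007752 units/mL = 21.76744 units
Total = 8.868217 + 94.32558 + 21.76744 = 124.9612 units

125 units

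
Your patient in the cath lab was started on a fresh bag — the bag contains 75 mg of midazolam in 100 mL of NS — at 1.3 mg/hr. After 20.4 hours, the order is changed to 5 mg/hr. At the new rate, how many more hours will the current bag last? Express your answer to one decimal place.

Initial rate:
Concentration = 75 mg ÷ 100 mL = 0.75 mg/mL
Rate = 1.3 mg/hr ÷ 0.75 mg/mL = 1.733333 mL/hr
Volume infused so far = 1.733333 mL/hr × 20.4 hr = 35.36 mL
Volume remaining = 100 − 35.36 = 64.64 mL
New rate:
Rate = 5 mg/hr ÷ 0.75 mg/mL = 6.666667 mL/hr
Time remaining = 64.64 mL ÷ 6.666667 mL/hr = 9.696 hr

9.7 hours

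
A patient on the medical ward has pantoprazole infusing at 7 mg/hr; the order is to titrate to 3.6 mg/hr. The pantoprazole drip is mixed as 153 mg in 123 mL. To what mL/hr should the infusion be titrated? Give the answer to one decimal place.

Concentration = 153 mg ÷ 123 mL = 1.243902 mg/mL
Rate = 3.6 mg/hr ÷ 1.243902 mg/mL = 2.894118 mL/hr

2.9 mL/hr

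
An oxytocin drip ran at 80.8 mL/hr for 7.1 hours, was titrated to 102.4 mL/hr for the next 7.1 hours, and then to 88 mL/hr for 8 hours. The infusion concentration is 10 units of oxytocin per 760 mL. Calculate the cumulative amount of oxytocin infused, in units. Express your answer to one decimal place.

26.4 units

Concentration = 10 units ÷ 760 mL = 0.01315789 units/mL
Stage 1: 80.8 mL/hr × 7.1 hr = 573.68 mL → 573.68 mL × 0.01315789 units/mL = 7.548421 units
Stage 2: 102.4 mL/hr × 7.1 hr = 727.04 mL → 727.04 mL × 0.01315789 units/mL = 9.566316 units
Stage 3: 88 mL/hr × 8 hr = 704 mL → 704 mL × 0.01315789 units/mL = 9.263158 units
Total = 7.548421 + 9.566316 + 9.263158 = 26.37789 units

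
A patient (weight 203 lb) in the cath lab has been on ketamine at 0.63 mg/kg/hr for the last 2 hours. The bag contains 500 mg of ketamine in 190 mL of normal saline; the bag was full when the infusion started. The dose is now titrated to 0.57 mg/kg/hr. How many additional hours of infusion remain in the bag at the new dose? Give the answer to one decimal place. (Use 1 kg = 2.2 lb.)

Initial rate:
Weight = 203 lb ÷ 2.2 lb/kg = 92.27273 kg
Dose = 0.63 mg/kg/hr × 92.27273 kg = 58.13182 mg/hr
Concentration = 500 mg ÷ 190 mL = 2.631579 mg/mL
Rate = 58.13182 mg/hr ÷ 2.631579 mg/mL = 22.09009 mL/hr
Volume infused so far = 22.09009 mL/hr × 2 hr = 44.18018 mL
Volume remaining = 190 − 44.18018 = 145.8198 mL
New rate:
Dose = 0.57 mg/kg/hr × 92.27273 kg = 52.59545 mg/hr
Rate = 52.59545 mg/hr ÷ 2.631579 mg/mL = 19.98627 mL/hr
Time remaining = 145.8198 mL ÷ 19.98627 mL/hr = 7.295999 hr

7.3 hours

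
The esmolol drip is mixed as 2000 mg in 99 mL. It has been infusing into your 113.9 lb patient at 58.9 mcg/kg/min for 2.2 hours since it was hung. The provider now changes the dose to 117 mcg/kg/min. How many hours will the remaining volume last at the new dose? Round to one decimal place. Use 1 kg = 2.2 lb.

4.4 hours

Initial rate:
Weight = 113.9 lb ÷ 2.2 lb/kg = 51.77273 kg
Dose = 58.9 mcg/kg/min × 51.77273 kg = 3049.414 mcg/min
3049.414 mcg/min × 60 min/hr = 182964.8 mcg/hr
Concentration = 2000 mg ÷ 99 mL = 20.20202 mg/mL = 20202.02 mcg/mL
Rate = 182964.8 mcg/hr ÷ 20202.02 mcg/mL = 9.056759 mL/hr
Volume infused so far = 9.056759 mL/hr × 2.2 hr = 19.92487 mL
Volume remaining = 99 − 19.92487 = 79.07513 mL
New rate:
Dose = 117 mcg/kg/min × 51.77273 kg = 6057.409 mcg/min
6057.409 mcg/min × 60 min/hr = 363444.5 mcg/hr
Rate = 363444.5 mcg/hr ÷ 20202.02 mcg/mL = 17.99051 mL/hr
Time remaining = 79.07513 mL ÷ 17.99051 mL/hr = 4.395381 hr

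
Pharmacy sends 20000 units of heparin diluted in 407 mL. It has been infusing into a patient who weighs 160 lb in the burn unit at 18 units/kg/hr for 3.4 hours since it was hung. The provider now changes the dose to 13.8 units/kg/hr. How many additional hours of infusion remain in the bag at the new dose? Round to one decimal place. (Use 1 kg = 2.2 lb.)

Initial rate:
Weight = 160 lb ÷ 2.2 lb/kg = 72.72727 kg
Dose = 18 units/kg/hr × 72.72727 kg = 1309.091 units/hr
Concentration = 20000 units ÷ 407 mL = 49.14005 units/mL
Rate = 1309.091 units/hr ÷ 49.14005 units/mL = 26.64 mL/hr
Volume infused so far = 26.64 mL/hr × 3.4 hr = 90.576 mL
Volume remaining = 407 − 90.576 = 316.424 mL
New rate:
Dose = 13.8 units/kg/hr × 72.72727 kg = 1003.636 units/hr
Rate = 1003.636 units/hr ÷ 49.14005 units/mL = 20.424 mL/hr
Time remaining = 316.424 mL ÷ 20.424 mL/hr = 15.49275 hr

15.5 hours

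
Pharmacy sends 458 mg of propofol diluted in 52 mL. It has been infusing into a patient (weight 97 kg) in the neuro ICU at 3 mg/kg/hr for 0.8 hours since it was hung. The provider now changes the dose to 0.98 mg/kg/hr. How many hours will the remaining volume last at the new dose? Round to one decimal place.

2.4 hours

Initial rate:
Dose = 3 mg/kg/hr × 97 kg = 291 mg/hr
Concentration = 458 mg ÷ 52 mL = 8.807692 mg/mL
Rate = 291 mg/hr ÷ 8.807692 mg/mL = 33.0393 mL/hr
Volume infused so far = 33.0393 mL/hr × 0.8 hr = 26.43144 mL
Volume remaining = 52 − 26.43144 = 25.56856 mL
New rate:
Dose = 0.98 mg/kg/hr × 97 kg = 95.06 mg/hr
Rate = 95.06 mg/hr ÷ 8.807692 mg/mL = 10.79284 mL/hr
Time remaining = 25.56856 mL ÷ 10.79284 mL/hr = 2.36903 hr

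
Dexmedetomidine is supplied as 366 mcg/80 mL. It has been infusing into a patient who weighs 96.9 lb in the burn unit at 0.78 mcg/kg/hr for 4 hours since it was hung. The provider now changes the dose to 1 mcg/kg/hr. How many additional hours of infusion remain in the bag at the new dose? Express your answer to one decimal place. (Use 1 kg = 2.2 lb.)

Initial rate:
Weight = 96.9 lb ÷ 2.2 lb/kg = 44.04545 kg
Dose = 0.78 mcg/kg/hr × 44.04545 kg = 34.35545 mcg/hr
Concentration = 366 mcg ÷ 80 mL = 4.575 mcg/mL
Rate = 34.35545 mcg/hr ÷ 4.575 mcg/mL = 7.509389 mL/hr
Volume infused so far = 7.509389 mL/hr × 4 hr = 30.03756 mL
Volume remaining = 80 − 30.03756 = 49.96244 mL
New rate:
Dose = 1 mcg/kg/hr × 44.04545 kg = 44.04545 mcg/hr
Rate = 44.04545 mcg/hr ÷ 4.575 mcg/mL = 9.627422 mL/hr
Time remaining = 49.96244 mL ÷ 9.627422 mL/hr = 5.189598 hr

5.2 hours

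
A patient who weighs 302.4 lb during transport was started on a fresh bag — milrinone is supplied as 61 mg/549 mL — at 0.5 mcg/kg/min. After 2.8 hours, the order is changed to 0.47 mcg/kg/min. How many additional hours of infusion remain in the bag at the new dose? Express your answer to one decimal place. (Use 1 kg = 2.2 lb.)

12.8 hours

Initial rate:
Weight = 302.4 lb ÷ 2.2 lb/kg = 137.4545 kg
Dose = 0.5 mcg/kg/min × 137.4545 kg = 68.72727 mcg/min
68.72727 mcg/min × 60 min/hr = 4123.636 mcg/hr
Concentration = 61 mg ÷ 549 mL = 0.1111111 mg/mL = 111.1111 mcg/mL
Rate = 4123.636 mcg/hr ÷ 111.1111 mcg/mL = 37.11273 mL/hr
Volume infused so far = 37.11273 mL/hr × 2.8 hr = 103.9156 mL
Volume remaining = 549 − 103.9156 = 445.0844 mL
New rate:
Dose = 0.47 mcg/kg/min × 137.4545 kg = 64.60364 mcg/min
64.60364 mcg/min × 60 min/hr = 3876.218 mcg/hr
Rate = 3876.218 mcg/hr ÷ 111.1111 mcg/mL = 34.88596 mL/hr
Time remaining = 445.0844 mL ÷ 34.88596 mL/hr = 12.75826 hr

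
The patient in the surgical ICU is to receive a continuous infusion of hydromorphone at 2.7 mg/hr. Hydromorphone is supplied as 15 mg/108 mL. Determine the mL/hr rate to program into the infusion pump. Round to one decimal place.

19.4 mL/hr

Concentration = 15 mg ÷ 108 mL = 0.1388889 mg/mL
Rate = 2.7 mg/hr ÷ 0.1388889 mg/mL = 19.44 mL/hr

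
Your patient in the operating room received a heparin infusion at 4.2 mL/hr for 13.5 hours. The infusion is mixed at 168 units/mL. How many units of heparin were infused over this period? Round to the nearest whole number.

Drug rate = 4.2 mL/hr × 168 units/mL = 705.6 units/hr
Total = 705.6 units/hr × 13.5 hr = 9525.6 units

9526 units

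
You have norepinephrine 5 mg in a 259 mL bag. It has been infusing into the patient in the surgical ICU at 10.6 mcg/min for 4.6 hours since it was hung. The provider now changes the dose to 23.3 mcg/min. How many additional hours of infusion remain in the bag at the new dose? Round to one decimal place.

1.5 hours

Initial rate:
10.6 mcg/min × 60 min/hr = 636 mcg/hr
Concentration = 5 mg ÷ 259 mL = 0.01930502 mg/mL = 19.30502 mcg/mL
Rate = 636 mcg/hr ÷ 19.30502 mcg/mL = 32.9448 mL/hr
Volume infused so far = 32.9448 mL/hr × 4.6 hr = 151.5461 mL
Volume remaining = 259 − 151.5461 = 107.4539 mL
New rate:
23.3 mcg/min × 60 min/hr = 1398 mcg/hr
Rate = 1398 mcg/hr ÷ 19.30502 mcg/mL = 72.4164 mL/hr
Time remaining = 107.4539 mL ÷ 72.4164 mL/hr = 1.483834 hr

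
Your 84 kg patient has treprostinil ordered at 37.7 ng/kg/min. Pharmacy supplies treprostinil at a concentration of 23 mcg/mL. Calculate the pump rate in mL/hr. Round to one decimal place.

Dose = 37.7 ng/kg/min × 84 kg = 3166.8 ng/min
3166.8 ng/min × 60 min/hr = 190008 ng/hr
Concentration = 23 mcg/mL = 23000 ng/mL
Rate = 190008 ng/hr ÷ 23000 ng/mL = 8.261217 mL/hr

8.3 mL/hr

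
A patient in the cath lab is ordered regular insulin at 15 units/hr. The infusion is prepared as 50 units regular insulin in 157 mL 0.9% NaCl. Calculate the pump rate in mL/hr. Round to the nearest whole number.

Concentration = 50 units ÷ 157 mL = 0.3184713 units/mL
Rate = 15 units/hr ÷ 0.3184713 units/mL = 47.1 mL/hr

47 mL/hr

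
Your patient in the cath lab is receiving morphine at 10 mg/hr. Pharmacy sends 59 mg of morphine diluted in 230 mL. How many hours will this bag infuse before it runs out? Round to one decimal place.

Concentration = 59 mg ÷ 230 mL = 0.2565217 mg/mL
Rate = 10 mg/hr ÷ 0.2565217 mg/mL = 38.98305 mL/hr
Duration = 230 mL ÷ 38.98305 mL/hr = 5.9 hr

5.9 hours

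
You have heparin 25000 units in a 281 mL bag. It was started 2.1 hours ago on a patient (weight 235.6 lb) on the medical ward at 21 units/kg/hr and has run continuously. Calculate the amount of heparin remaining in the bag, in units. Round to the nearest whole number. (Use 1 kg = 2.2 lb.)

20277 units

Weight = 235.6 lb ÷ 2.2 lb/kg = 107.0909 kg
Dose = 21 units/kg/hr × 107.0909 kg = 2248.909 units/hr
Concentration = 25000 units ÷ 281 mL = 88.96797 units/mL
Rate = 2248.909 units/hr ÷ 88.96797 units/mL = 25.27774 mL/hr
Volume infused = 25.27774 mL/hr × 2.1 hr = 53.08325 mL
Volume remaining = 281 − 53.08325 = 227.9167 mL
Drug remaining = 227.9167 mL × 88.96797 units/mL = 20277.29 units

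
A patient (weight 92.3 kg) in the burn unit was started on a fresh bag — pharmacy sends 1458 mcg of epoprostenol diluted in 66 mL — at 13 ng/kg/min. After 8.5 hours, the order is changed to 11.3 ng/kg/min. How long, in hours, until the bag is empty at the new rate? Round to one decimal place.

Initial rate:
Dose = 13 ng/kg/min × 92.3 kg = 1199.9 ng/min
1199.9 ng/min × 60 min/hr = 71994 ng/hr
Concentration = 1458 mcg ÷ 66 mL = 22.09091 mcg/mL = 22090.91 ng/mL
Rate = 71994 ng/hr ÷ 22090.91 ng/mL = 3.258988 mL/hr
Volume infused so far = 3.258988 mL/hr × 8.5 hr = 27.7014 mL
Volume remaining = 66 − 27.7014 = 38.2986 mL
New rate:
Dose = 11.3 ng/kg/min × 92.3 kg = 1042.99 ng/min
1042.99 ng/min × 60 min/hr = 62579.4 ng/hr
Rate = 62579.4 ng/hr ÷ 22090.91 ng/mL = 2.832812 mL/hr
Time remaining = 38.2986 mL ÷ 2.832812 mL/hr = 13.51964 hr

13.5 hours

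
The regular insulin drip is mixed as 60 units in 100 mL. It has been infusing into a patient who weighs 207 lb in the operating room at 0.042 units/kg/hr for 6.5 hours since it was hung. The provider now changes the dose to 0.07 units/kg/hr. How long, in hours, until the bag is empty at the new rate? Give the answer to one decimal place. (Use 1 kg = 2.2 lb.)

5.2 hours

Initial rate:
Weight = 207 lb ÷ 2.2 lb/kg = 94.09091 kg
Dose = 0.042 units/kg/hr × 94.09091 kg = 3.951818 units/hr
Concentration = 60 units ÷ 100 mL = 0.6 units/mL
Rate = 3.951818 units/hr ÷ 0.6 units/mL = 6.586364 mL/hr
Volume infused so far = 6.586364 mL/hr × 6.5 hr = 42.81136 mL
Volume remaining = 100 − 42.81136 = 57.18864 mL
New rate:
Dose = 0.07 units/kg/hr × 94.09091 kg = 6.586364 units/hr
Rate = 6.586364 units/hr ÷ 0.6 units/mL = 10.97727 mL/hr
Time remaining = 57.18864 mL ÷ 10.97727 mL/hr = 5.209731 hr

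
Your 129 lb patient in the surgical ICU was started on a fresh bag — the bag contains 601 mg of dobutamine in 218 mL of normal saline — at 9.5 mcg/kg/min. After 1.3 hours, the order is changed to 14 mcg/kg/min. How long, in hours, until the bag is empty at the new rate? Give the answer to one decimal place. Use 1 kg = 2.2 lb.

Initial rate:
Weight = 129 lb ÷ 2.2 lb/kg = 58.63636 kg
Dose = 9.5 mcg/kg/min × 58.63636 kg = 557.0455 mcg/min
557.0455 mcg/min × 60 min/hr = 33422.73 mcg/hr
Concentration = 601 mg ÷ 218 mL = 2.756881 mg/mL = 2756.881 mcg/mL
Rate = 33422.73 mcg/hr ÷ 2756.881 mcg/mL = 12.12339 mL/hr
Volume infused so far = 12.12339 mL/hr × 1.3 hr = 15.7604 mL
Volume remaining = 218 − 15.7604 = 202.2396 mL
New rate:
Dose = 14 mcg/kg/min × 58.63636 kg = 820.9091 mcg/min
820.9091 mcg/min × 60 min/hr = 49254.55 mcg/hr
Rate = 49254.55 mcg/hr ÷ 2756.881 mcg/mL = 17.86604 mL/hr
Time remaining = 202.2396 mL ÷ 17.86604 mL/hr = 11.31978 hr

11.3 hours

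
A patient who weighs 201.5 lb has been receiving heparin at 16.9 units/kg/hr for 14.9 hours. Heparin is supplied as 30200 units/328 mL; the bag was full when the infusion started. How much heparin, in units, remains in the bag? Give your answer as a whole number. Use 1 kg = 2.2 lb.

7136 units

Weight = 201.5 lb ÷ 2.2 lb/kg = 91.59091 kg
Dose = 16.9 units/kg/hr × 91.59091 kg = 1547.886 units/hr
Concentration = 30200 units ÷ 328 mL = 92.07317 units/mL
Rate = 1547.886 units/hr ÷ 92.07317 units/mL = 16.81148 mL/hr
Volume infused = 16.81148 mL/hr × 14.9 hr = 250.4911 mL
Volume remaining = 328 − 250.4911 = 77.50893 mL
Drug remaining = 77.50893 mL × 92.07317 units/mL = 7136.493 units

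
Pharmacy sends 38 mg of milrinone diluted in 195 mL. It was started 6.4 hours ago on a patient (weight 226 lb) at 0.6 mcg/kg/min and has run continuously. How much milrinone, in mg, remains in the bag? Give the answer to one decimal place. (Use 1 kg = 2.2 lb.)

Weight = 226 lb ÷ 2.2 lb/kg = 102.7273 kg
Dose = 0.6 mcg/kg/min × 102.7273 kg = 61.63636 mcg/min
61.63636 mcg/min × 60 min/hr = 3698.182 mcg/hr
Concentration = 38 mg ÷ 195 mL = 0.1948718 mg/mL = 194.8718 mcg/mL
Rate = 3698.182 mcg/hr ÷ 194.8718 mcg/mL = 18.97751 mL/hr
Volume infused = 18.97751 mL/hr × 6.4 hr = 121.4561 mL
Volume remaining = 195 − 121.4561 = 73.54392 mL
Drug remaining = 73.54392 mL × 194.8718 mcg/mL = 14331.64 mcg = 14.33164 mg

14.3 mg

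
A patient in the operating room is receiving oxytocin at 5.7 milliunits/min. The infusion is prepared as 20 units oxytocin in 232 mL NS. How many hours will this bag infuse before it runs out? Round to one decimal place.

58.5 hours

5.7 milliunits/min × 60 min/hr = 342 milliunits/hr
Concentration = 20 units ÷ 232 mL = 0.0862069 units/mL = 86.2069 milliunits/mL
Rate = 342 milliunits/hr ÷ 86.2069 milliunits/mL = 3.9672 mL/hr
Duration = 232 mL ÷ 3.9672 mL/hr = 58.47953 hr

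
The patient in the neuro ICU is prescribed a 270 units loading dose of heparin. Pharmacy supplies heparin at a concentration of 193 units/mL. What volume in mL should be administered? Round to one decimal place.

1.4 mL

Volume = 270 units ÷ 193 units/mL = 1.398964 mL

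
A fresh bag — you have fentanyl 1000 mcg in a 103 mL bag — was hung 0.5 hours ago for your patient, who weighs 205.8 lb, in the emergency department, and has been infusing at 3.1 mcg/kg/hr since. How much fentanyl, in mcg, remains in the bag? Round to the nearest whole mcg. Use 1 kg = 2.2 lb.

Weight = 205.8 lb ÷ 2.2 lb/kg = 93.54545 kg
Dose = 3.1 mcg/kg/hr × 93.54545 kg = 289.9909 mcg/hr
Concentration = 1000 mcg ÷ 103 mL = 9.708738 mcg/mL
Rate = 289.9909 mcg/hr ÷ 9.708738 mcg/mL = 29.86906 mL/hr
Volume infused = 29.86906 mL/hr × 0.5 hr = 14.93453 mL
Volume remaining = 103 − 14.93453 = 88.06547 mL
Drug remaining = 88.06547 mL × 9.708738 mcg/mL = 855.0045 mcg

855 mcg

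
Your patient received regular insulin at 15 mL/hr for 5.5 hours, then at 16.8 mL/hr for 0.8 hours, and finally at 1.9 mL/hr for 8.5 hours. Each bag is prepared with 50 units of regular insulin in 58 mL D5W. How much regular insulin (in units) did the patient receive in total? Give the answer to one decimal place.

Concentration = 50 units ÷ 58 mL = 0.862069 units/mL
Stage 1: 15 mL/hr × 5.5 hr = 82.5 mL → 82.5 mL × 0.862069 units/mL = 71.12069 units
Stage 2: 16.8 mL/hr × 0.8 hr = 13.44 mL → 13.44 mL × 0.862069 units/mL = 11.58621 units
Stage 3: 1.9 mL/hr × 8.5 hr = 16.15 mL → 16.15 mL × 0.862069 units/mL = 13.92241 units
Total = 71.12069 + 11.58621 + 13.92241 = 96.62931 units

96.6 units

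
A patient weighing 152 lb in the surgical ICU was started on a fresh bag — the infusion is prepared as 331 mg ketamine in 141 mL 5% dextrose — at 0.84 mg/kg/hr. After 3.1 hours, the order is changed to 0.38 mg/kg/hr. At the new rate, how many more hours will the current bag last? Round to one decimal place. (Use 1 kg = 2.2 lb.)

Initial rate:
Weight = 152 lb ÷ 2.2 lb/kg = 69.09091 kg
Dose = 0.84 mg/kg/hr × 69.09091 kg = 58.03636 mg/hr
Concentration = 331 mg ÷ 141 mL = 2.347518 mg/mL
Rate = 58.03636 mg/hr ÷ 2.347518 mg/mL = 24.72244 mL/hr
Volume infused so far = 24.72244 mL/hr × 3.1 hr = 76.63956 mL
Volume remaining = 141 − 76.63956 = 64.36044 mL
New rate:
Dose = 0.38 mg/kg/hr × 69.09091 kg = 26.25455 mg/hr
Rate = 26.25455 mg/hr ÷ 2.347518 mg/mL = 11.18396 mL/hr
Time remaining = 64.36044 mL ÷ 11.18396 mL/hr = 5.754709 hr

5.8 hours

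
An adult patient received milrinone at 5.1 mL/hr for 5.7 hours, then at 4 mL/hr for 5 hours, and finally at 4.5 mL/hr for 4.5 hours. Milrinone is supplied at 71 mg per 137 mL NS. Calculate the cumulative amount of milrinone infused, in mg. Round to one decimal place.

Concentration = 71 mg ÷ 137 mL = 0.5182482 mg/mL
Stage 1: 5.1 mL/hr × 5.7 hr = 29.07 mL → 29.07 mL × 0.5182482 mg/mL = 15.06547 mg
Stage 2: 4 mL/hr × 5 hr = 20 mL → 20 mL × 0.5182482 mg/mL = 10.36496 mg
Stage 3: 4.5 mL/hr × 4.5 hr = 20.25 mL → 20.25 mL × 0.5182482 mg/mL = 10.49453 mg
Total = 15.06547 + 10.36496 + 10.49453 = 35.92496 mg

35.9 mg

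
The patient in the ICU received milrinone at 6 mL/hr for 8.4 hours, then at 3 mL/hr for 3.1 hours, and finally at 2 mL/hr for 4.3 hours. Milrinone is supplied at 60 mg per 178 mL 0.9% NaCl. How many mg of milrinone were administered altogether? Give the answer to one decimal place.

23.0 mg

Concentration = 60 mg ÷ 178 mL = 0.3370787 mg/mL
Stage 1: 6 mL/hr × 8.4 hr = 50.4 mL → 50.4 mL × 0.3370787 mg/mL = 16.98876 mg
Stage 2: 3 mL/hr × 3.1 hr = 9.3 mL → 9.3 mL × 0.3370787 mg/mL = 3.134831 mg
Stage 3: 2 mL/hr × 4.3 hr = 8.6 mL → 8.6 mL × 0.3370787 mg/mL = 2.898876 mg
Total = 16.98876 + 3.134831 + 2.898876 = 23.02247 mg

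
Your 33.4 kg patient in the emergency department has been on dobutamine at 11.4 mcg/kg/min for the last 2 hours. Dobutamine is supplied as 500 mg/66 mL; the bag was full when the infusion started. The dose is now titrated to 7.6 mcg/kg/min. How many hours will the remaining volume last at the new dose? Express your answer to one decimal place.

Initial rate:
Dose = 11.4 mcg/kg/min × 33.4 kg = 380.76 mcg/min
380.76 mcg/min × 60 min/hr = 22845.6 mcg/hr
Concentration = 500 mg ÷ 66 mL = 7.575758 mg/mL = 7575.758 mcg/mL
Rate = 22845.6 mcg/hr ÷ 7575.758 mcg/mL = 3.015619 mL/hr
Volume infused so far = 3.015619 mL/hr × 2 hr = 6.031238 mL
Volume remaining = 66 − 6.031238 = 59.96876 mL
New rate:
Dose = 7.6 mcg/kg/min × 33.4 kg = 253.84 mcg/min
253.84 mcg/min × 60 min/hr = 15230.4 mcg/hr
Rate = 15230.4 mcg/hr ÷ 7575.758 mcg/mL = 2.010413 mL/hr
Time remaining = 59.96876 mL ÷ 2.010413 mL/hr = 29.82908 hr

29.8 hours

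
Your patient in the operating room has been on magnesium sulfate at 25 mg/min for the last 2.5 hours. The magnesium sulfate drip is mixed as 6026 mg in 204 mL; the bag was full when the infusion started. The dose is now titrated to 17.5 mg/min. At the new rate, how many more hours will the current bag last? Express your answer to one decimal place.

Initial rate:
25 mg/min × 60 min/hr = 1500 mg/hr
Concentration = 6026 mg ÷ 204 mL = 29.53922 mg/mL
Rate = 1500 mg/hr ÷ 29.53922 mg/mL = 50.77995 mL/hr
Volume infused so far = 50.77995 mL/hr × 2.5 hr = 126.9499 mL
Volume remaining = 204 − 126.9499 = 77.05012 mL
New rate:
17.5 mg/min × 60 min/hr = 1050 mg/hr
Rate = 1050 mg/hr ÷ 29.53922 mg/mL = 35.54597 mL/hr
Time remaining = 77.05012 mL ÷ 35.54597 mL/hr = 2.167619 hr

2.2 hours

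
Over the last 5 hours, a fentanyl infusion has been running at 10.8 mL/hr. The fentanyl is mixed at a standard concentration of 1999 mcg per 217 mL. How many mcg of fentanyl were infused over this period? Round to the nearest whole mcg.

497 mcg

Concentration = 1999 mcg ÷ 217 mL = 9.211982 mcg/mL
Drug rate = 10.8 mL/hr × 9.211982 mcg/mL = 99.4894 mcg/hr
Total = 99.4894 mcg/hr × 5 hr = 497.447 mcg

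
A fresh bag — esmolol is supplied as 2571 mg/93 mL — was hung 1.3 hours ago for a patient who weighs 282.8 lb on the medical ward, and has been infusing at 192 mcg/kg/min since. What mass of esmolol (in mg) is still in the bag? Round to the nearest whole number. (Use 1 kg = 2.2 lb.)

646 mg

Weight = 282.8 lb ÷ 2.2 lb/kg = 128.5455 kg
Dose = 192 mcg/kg/min × 128.5455 kg = 24680.73 mcg/min
24680.73 mcg/min × 60 min/hr = 1480844 mcg/hr
Concentration = 2571 mg ÷ 93 mL = 27.64516 mg/mL = 27645.16 mcg/mL
Rate = 1480844 mcg/hr ÷ 27645.16 mcg/mL = 53.56611 mL/hr
Volume infused = 53.56611 mL/hr × 1.3 hr = 69.63594 mL
Volume remaining = 93 − 69.63594 = 23.36406 mL
Drug remaining = 23.36406 mL × 27645.16 mcg/mL = 645903.3 mcg = 645.9033 mg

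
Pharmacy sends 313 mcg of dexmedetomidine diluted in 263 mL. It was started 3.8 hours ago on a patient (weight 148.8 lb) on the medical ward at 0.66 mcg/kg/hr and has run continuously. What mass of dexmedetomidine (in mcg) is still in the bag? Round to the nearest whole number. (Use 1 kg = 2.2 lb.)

Weight = 148.8 lb ÷ 2.2 lb/kg = 67.63636 kg
Dose = 0.66 mcg/kg/hr × 67.63636 kg = 44.64 mcg/hr
Concentration = 313 mcg ÷ 263 mL = 1.190114 mcg/mL
Rate = 44.64 mcg/hr ÷ 1.190114 mcg/mL = 37.50901 mL/hr
Volume infused = 37.50901 mL/hr × 3.8 hr = 142.5342 mL
Volume remaining = 263 − 142.5342 = 120.4658 mL
Drug remaining = 120.4658 mL × 1.190114 mcg/mL = 143.368 mcg

143 mcg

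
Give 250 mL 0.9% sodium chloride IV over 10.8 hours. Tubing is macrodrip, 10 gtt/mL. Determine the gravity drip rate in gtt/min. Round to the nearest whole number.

250 mL ÷ (10.8 hr × 60 = 648 min) = 0.3858025 mL/min
0.3858025 mL/min × 10 gtt/mL = 3.858025 gtt/min

4 gtt/min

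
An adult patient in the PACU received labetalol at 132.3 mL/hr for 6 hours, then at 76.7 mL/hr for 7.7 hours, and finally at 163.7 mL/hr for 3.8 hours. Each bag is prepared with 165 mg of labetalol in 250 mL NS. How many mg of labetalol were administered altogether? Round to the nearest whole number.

Concentration = 165 mg ÷ 250 mL = 0.66 mg/mL
Stage 1: 132.3 mL/hr × 6 hr = 793.8 mL → 793.8 mL × 0.66 mg/mL = 523.908 mg
Stage 2: 76.7 mL/hr × 7.7 hr = 590.59 mL → 590.59 mL × 0.66 mg/mL = 389.7894 mg
Stage 3: 163.7 mL/hr × 3.8 hr = 622.06 mL → 622.06 mL × 0.66 mg/mL = 410.5596 mg
Total = 523.908 + 389.7894 + 410.5596 = 1324.257 mg

1324 mg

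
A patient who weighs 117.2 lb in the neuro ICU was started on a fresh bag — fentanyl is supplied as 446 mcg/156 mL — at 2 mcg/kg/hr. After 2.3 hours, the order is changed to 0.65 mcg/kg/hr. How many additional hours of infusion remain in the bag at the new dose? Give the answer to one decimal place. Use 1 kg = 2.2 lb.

5.8 hours

Initial rate:
Weight = 117.2 lb ÷ 2.2 lb/kg = 53.27273 kg
Dose = 2 mcg/kg/hr × 53.27273 kg = 106.5455 mcg/hr
Concentration = 446 mcg ÷ 156 mL = 2.858974 mcg/mL
Rate = 106.5455 mcg/hr ÷ 2.858974 mcg/mL = 37.26702 mL/hr
Volume infused so far = 37.26702 mL/hr × 2.3 hr = 85.71415 mL
Volume remaining = 156 − 85.71415 = 70.28585 mL
New rate:
Dose = 0.65 mcg/kg/hr × 53.27273 kg = 34.62727 mcg/hr
Rate = 34.62727 mcg/hr ÷ 2.858974 mcg/mL = 12.11178 mL/hr
Time remaining = 70.28585 mL ÷ 12.11178 mL/hr = 5.803098 hr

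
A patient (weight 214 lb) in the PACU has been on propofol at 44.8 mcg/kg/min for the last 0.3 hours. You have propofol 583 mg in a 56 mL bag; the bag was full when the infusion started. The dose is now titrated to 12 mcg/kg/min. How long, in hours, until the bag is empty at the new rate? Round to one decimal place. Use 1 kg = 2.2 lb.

7.2 hours

Initial rate:
Weight = 214 lb ÷ 2.2 lb/kg = 97.27273 kg
Dose = 44.8 mcg/kg/min × 97.27273 kg = 4357.818 mcg/min
4357.818 mcg/min × 60 min/hr = 261469.1 mcg/hr
Concentration = 583 mg ÷ 56 mL = 10.41071 mg/mL = 10410.71 mcg/mL
Rate = 261469.1 mcg/hr ÷ 10410.71 mcg/mL = 25.11538 mL/hr
Volume infused so far = 25.11538 mL/hr × 0.3 hr = 7.534615 mL
Volume remaining = 56 − 7.534615 = 48.46538 mL
New rate:
Dose = 12 mcg/kg/min × 97.27273 kg = 1167.273 mcg/min
1167.273 mcg/min × 60 min/hr = 70036.36 mcg/hr
Rate = 70036.36 mcg/hr ÷ 10410.71 mcg/mL = 6.727335 mL/hr
Time remaining = 48.46538 mL ÷ 6.727335 mL/hr = 7.204247 hr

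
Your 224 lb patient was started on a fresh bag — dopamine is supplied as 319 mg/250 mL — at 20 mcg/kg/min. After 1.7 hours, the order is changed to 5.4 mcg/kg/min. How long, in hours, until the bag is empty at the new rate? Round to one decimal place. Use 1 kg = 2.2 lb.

Initial rate:
Weight = 224 lb ÷ 2.2 lb/kg = 101.8182 kg
Dose = 20 mcg/kg/min × 101.8182 kg = 2036.364 mcg/min
2036.364 mcg/min × 60 min/hr = 122181.8 mcg/hr
Concentration = 319 mg ÷ 250 mL = 1.276 mg/mL = 1276 mcg/mL
Rate = 122181.8 mcg/hr ÷ 1276 mcg/mL = 95.75378 mL/hr
Volume infused so far = 95.75378 mL/hr × 1.7 hr = 162.7814 mL
Volume remaining = 250 − 162.7814 = 87.21858 mL
New rate:
Dose = 5.4 mcg/kg/min × 101.8182 kg = 549.8182 mcg/min
549.8182 mcg/min × 60 min/hr = 32989.09 mcg/hr
Rate = 32989.09 mcg/hr ÷ 1276 mcg/mL = 25.85352 mL/hr
Time remaining = 87.21858 mL ÷ 25.85352 mL/hr = 3.373567 hr

3.4 hours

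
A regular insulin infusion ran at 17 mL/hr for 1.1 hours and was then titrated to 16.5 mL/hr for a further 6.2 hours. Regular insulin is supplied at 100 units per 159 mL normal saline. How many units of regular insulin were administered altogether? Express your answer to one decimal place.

Concentration = 100 units ÷ 159 mL = 0.6289308 units/mL
Stage 1: 17 mL/hr × 1.1 hr = 18.7 mL → 18.7 mL × 0.6289308 units/mL = 11.76101 units
Stage 2: 16.5 mL/hr × 6.2 hr = 102.3 mL → 102.3 mL × 0.6289308 units/mL = 64.33962 units
Total = 11.76101 + 64.33962 = 76.10063 units

76.1 units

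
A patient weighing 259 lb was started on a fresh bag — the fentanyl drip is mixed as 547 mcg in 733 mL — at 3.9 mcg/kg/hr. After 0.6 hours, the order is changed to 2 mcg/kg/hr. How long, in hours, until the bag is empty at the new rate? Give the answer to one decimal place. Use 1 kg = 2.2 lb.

Initial rate:
Weight = 259 lb ÷ 2.2 lb/kg = 117.7273 kg
Dose = 3.9 mcg/kg/hr × 117.7273 kg = 459.1364 mcg/hr
Concentration = 547 mcg ÷ 733 mL = 0.7462483 mcg/mL
Rate = 459.1364 mcg/hr ÷ 0.7462483 mcg/mL = 615.2595 mL/hr
Volume infused so far = 615.2595 mL/hr × 0.6 hr = 369.1557 mL
Volume remaining = 733 − 369.1557 = 363.8443 mL
New rate:
Dose = 2 mcg/kg/hr × 117.7273 kg = 235.4545 mcg/hr
Rate = 235.4545 mcg/hr ÷ 0.7462483 mcg/mL = 315.5177 mL/hr
Time remaining = 363.8443 mL ÷ 315.5177 mL/hr = 1.153166 hr

1.2 hours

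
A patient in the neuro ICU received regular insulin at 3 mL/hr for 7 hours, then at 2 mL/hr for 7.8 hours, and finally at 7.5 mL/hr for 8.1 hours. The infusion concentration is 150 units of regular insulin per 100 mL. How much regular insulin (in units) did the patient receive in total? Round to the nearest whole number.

Concentration = 150 units ÷ 100 mL = 1.5 units/mL
Stage 1: 3 mL/hr × 7 hr = 21 mL → 21 mL × 1.5 units/mL = 31.5 units
Stage 2: 2 mL/hr × 7.8 hr = 15.6 mL → 15.6 mL × 1.5 units/mL = 23.4 units
Stage 3: 7.5 mL/hr × 8.1 hr = 60.75 mL → 60.75 mL × 1.5 units/mL = 91.125 units
Total = 31.5 + 23.4 + 91.125 = 146.025 units

146 units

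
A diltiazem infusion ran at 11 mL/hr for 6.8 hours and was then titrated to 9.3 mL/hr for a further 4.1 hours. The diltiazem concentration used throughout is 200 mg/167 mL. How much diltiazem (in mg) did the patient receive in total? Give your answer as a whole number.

135 mg

Concentration = 200 mg ÷ 167 mL = 1.197605 mg/mL
Stage 1: 11 mL/hr × 6.8 hr = 74.8 mL → 74.8 mL × 1.197605 mg/mL = 89.58084 mg
Stage 2: 9.3 mL/hr × 4.1 hr = 38.13 mL → 38.13 mL × 1.197605 mg/mL = 45.66467 mg
Total = 89.58084 + 45.66467 = 135.2455 mg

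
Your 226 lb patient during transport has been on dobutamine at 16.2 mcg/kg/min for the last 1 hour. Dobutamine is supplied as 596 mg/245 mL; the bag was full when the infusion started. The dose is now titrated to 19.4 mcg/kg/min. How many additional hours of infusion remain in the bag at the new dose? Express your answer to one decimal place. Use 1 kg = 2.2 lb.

4.1 hours

Initial rate:
Weight = 226 lb ÷ 2.2 lb/kg = 102.7273 kg
Dose = 16.2 mcg/kg/min × 102.7273 kg = 1664.182 mcg/min
1664.182 mcg/min × 60 min/hr = 99850.91 mcg/hr
Concentration = 596 mg ÷ 245 mL = 2.432653 mg/mL = 2432.653 mcg/mL
Rate = 99850.91 mcg/hr ÷ 2432.653 mcg/mL = 41.0461 mL/hr
Volume infused so far = 41.0461 mL/hr × 1 hr = 41.0461 mL
Volume remaining = 245 − 41.0461 = 203.9539 mL
New rate:
Dose = 19.4 mcg/kg/min × 102.7273 kg = 1992.909 mcg/min
1992.909 mcg/min × 60 min/hr = 119574.5 mcg/hr
Rate = 119574.5 mcg/hr ÷ 2432.653 mcg/mL = 49.15397 mL/hr
Time remaining = 203.9539 mL ÷ 49.15397 mL/hr = 4.149287 hr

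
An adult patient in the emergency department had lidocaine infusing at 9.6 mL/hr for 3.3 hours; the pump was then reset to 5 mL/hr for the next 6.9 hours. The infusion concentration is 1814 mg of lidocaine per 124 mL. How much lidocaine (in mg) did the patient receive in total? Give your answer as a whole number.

968 mg

Concentration = 1814 mg ÷ 124 mL = 14.62903 mg/mL
Stage 1: 9.6 mL/hr × 3.3 hr = 31.68 mL → 31.68 mL × 14.62903 mg/mL = 463.4477 mg
Stage 2: 5 mL/hr × 6.9 hr = 34.5 mL → 34.5 mL × 14.62903 mg/mL = 504.7016 mg
Total = 463.4477 + 504.7016 = 968.1494 mg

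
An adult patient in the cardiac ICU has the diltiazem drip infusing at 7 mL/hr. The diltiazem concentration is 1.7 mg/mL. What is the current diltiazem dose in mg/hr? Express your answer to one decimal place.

Drug rate = 7 mL/hr × 1.7 mg/mL = 11.9 mg/hr

11.9 mg/hr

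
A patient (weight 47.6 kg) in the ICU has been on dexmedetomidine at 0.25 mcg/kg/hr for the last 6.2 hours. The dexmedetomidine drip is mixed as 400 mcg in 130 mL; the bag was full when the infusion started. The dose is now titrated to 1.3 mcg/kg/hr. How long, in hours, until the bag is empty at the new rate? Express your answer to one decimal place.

5.3 hours

Initial rate:
Dose = 0.25 mcg/kg/hr × 47.6 kg = 11.9 mcg/hr
Concentration = 400 mcg ÷ 130 mL = 3.076923 mcg/mL
Rate = 11.9 mcg/hr ÷ 3.076923 mcg/mL = 3.8675 mL/hr
Volume infused so far = 3.8675 mL/hr × 6.2 hr = 23.9785 mL
Volume remaining = 130 − 23.9785 = 106.0215 mL
New rate:
Dose = 1.3 mcg/kg/hr × 47.6 kg = 61.88 mcg/hr
Rate = 61.88 mcg/hr ÷ 3.076923 mcg/mL = 20.111 mL/hr
Time remaining = 106.0215 mL ÷ 20.111 mL/hr = 5.271816 hr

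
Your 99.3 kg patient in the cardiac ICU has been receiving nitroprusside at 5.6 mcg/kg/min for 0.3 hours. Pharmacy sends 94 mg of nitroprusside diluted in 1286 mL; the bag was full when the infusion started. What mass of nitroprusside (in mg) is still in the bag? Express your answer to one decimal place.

Dose = 5.6 mcg/kg/min × 99.3 kg = 556.08 mcg/min
556.08 mcg/min × 60 min/hr = 33364.8 mcg/hr
Concentration = 94 mg ÷ 1286 mL = 0.07309487 mg/mL = 73.09487 mcg/mL
Rate = 33364.8 mcg/hr ÷ 73.09487 mcg/mL = 456.4589 mL/hr
Volume infused = 456.4589 mL/hr × 0.3 hr = 136.9377 mL
Volume remaining = 1286 − 136.9377 = 1149.062 mL
Drug remaining = 1149.062 mL × 73.09487 mcg/mL = 83990.56 mcg = 83.99056 mg

84.0 mg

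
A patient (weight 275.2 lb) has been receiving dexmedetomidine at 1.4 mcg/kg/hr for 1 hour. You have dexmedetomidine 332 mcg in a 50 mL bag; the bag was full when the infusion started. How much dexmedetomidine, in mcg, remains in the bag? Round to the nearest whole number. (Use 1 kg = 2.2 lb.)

Weight = 275.2 lb ÷ 2.2 lb/kg = 125.0909 kg
Dose = 1.4 mcg/kg/hr × 125.0909 kg = 175.1273 mcg/hr
Concentration = 332 mcg ÷ 50 mL = 6.64 mcg/mL
Rate = 175.1273 mcg/hr ÷ 6.64 mcg/mL = 26.37459 mL/hr
Volume infused = 26.37459 mL/hr × 1 hr = 26.37459 mL
Volume remaining = 50 − 26.37459 = 23.62541 mL
Drug remaining = 23.62541 mL × 6.64 mcg/mL = 156.8727 mcg

157 mcg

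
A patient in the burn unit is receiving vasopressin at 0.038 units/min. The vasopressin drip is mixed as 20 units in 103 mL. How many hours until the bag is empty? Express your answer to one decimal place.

8.8 hours

0.038 units/min × 60 min/hr = 2.28 units/hr
Concentration = 20 units ÷ 103 mL = 0.1941748 units/mL
Rate = 2.28 units/hr ÷ 0.1941748 units/mL = 11.742 mL/hr
Duration = 103 mL ÷ 11.742 mL/hr = 8.77193 hr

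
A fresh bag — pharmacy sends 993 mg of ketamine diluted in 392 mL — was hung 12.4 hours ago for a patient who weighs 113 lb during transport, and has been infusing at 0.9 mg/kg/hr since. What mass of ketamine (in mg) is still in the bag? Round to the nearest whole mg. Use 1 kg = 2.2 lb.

420 mg

Weight = 113 lb ÷ 2.2 lb/kg = 51.36364 kg
Dose = 0.9 mg/kg/hr × 51.36364 kg = 46.22727 mg/hr
Concentration = 993 mg ÷ 392 mL = 2.533163 mg/mL
Rate = 46.22727 mg/hr ÷ 2.533163 mg/mL = 18.24883 mL/hr
Volume infused = 18.24883 mL/hr × 12.4 hr = 226.2855 mL
Volume remaining = 392 − 226.2855 = 165.7145 mL
Drug remaining = 165.7145 mL × 2.533163 mg/mL = 419.7818 mg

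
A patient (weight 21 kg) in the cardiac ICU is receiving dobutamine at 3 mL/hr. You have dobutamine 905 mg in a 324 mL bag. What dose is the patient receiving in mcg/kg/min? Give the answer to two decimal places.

6.65 mcg/kg/min

Concentration = 905 mg ÷ 324 mL = 2.79321 mg/mL = 2793.21 mcg/mL
Drug rate = 3 mL/hr × 2793.21 mcg/mL = 8379.63 mcg/hr
8379.63 mcg/hr ÷ 60 min/hr = 139.6605 mcg/min
139.6605 mcg/min ÷ 21 kg = 6.6505 mcg/kg/min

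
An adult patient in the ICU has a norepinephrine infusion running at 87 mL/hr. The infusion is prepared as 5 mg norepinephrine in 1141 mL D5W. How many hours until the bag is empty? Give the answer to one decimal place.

13.1 hours

Duration = 1141 mL ÷ 87 mL/hr = 13.11494 hr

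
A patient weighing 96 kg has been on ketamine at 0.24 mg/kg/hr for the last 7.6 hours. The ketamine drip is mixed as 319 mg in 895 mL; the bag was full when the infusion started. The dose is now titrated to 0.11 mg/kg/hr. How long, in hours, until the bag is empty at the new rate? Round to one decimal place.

13.6 hours

Initial rate:
Dose = 0.24 mg/kg/hr × 96 kg = 23.04 mg/hr
Concentration = 319 mg ÷ 895 mL = 0.3564246 mg/mL
Rate = 23.04 mg/hr ÷ 0.3564246 mg/mL = 64.64201 mL/hr
Volume infused so far = 64.64201 mL/hr × 7.6 hr = 491.2792 mL
Volume remaining = 895 − 491.2792 = 403.7208 mL
New rate:
Dose = 0.11 mg/kg/hr × 96 kg = 10.56 mg/hr
Rate = 10.56 mg/hr ÷ 0.3564246 mg/mL = 29.62759 mL/hr
Time remaining = 403.7208 mL ÷ 29.62759 mL/hr = 13.62652 hr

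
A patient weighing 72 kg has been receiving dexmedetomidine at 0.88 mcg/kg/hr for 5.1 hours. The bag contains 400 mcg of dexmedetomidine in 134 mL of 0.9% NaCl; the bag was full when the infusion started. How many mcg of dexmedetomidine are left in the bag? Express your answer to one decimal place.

Dose = 0.88 mcg/kg/hr × 72 kg = 63.36 mcg/hr
Concentration = 400 mcg ÷ 134 mL = 2.985075 mcg/mL
Rate = 63.36 mcg/hr ÷ 2.985075 mcg/mL = 21.2256 mL/hr
Volume infused = 21.2256 mL/hr × 5.1 hr = 108.2506 mL
Volume remaining = 134 − 108.2506 = 25.74944 mL
Drug remaining = 25.74944 mL × 2.985075 mcg/mL = 76.864 mcg

76.9 mcg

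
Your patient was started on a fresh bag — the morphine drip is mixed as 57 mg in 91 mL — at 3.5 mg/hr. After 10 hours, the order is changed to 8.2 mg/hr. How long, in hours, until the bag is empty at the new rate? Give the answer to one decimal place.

2.7 hours

Initial rate:
Concentration = 57 mg ÷ 91 mL = 0.6263736 mg/mL
Rate = 3.5 mg/hr ÷ 0.6263736 mg/mL = 5.587719 mL/hr
Volume infused so far = 5.587719 mL/hr × 10 hr = 55.87719 mL
Volume remaining = 91 − 55.87719 = 35.12281 mL
New rate:
Rate = 8.2 mg/hr ÷ 0.6263736 mg/mL = 13.09123 mL/hr
Time remaining = 35.12281 mL ÷ 13.09123 mL/hr = 2.682927 hr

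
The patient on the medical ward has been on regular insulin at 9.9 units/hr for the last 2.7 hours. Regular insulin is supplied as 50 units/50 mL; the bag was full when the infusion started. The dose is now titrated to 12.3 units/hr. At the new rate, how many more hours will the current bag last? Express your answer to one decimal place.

1.9 hours

Initial rate:
Concentration = 50 units ÷ 50 mL = 1 units/mL
Rate = 9.9 units/hr ÷ 1 units/mL = 9.9 mL/hr
Volume infused so far = 9.9 mL/hr × 2.7 hr = 26.73 mL
Volume remaining = 50 − 26.73 = 23.27 mL
New rate:
Rate = 12.3 units/hr ÷ 1 units/mL = 12.3 mL/hr
Time remaining = 23.27 mL ÷ 12.3 mL/hr = 1.89187 hr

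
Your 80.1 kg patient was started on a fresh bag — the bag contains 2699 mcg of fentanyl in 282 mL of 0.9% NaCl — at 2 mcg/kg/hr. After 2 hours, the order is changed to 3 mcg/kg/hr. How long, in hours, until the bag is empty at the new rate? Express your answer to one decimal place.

Initial rate:
Dose = 2 mcg/kg/hr × 80.1 kg = 160.2 mcg/hr
Concentration = 2699 mcg ÷ 282 mL = 9.570922 mcg/mL
Rate = 160.2 mcg/hr ÷ 9.570922 mcg/mL = 16.7382 mL/hr
Volume infused so far = 16.7382 mL/hr × 2 hr = 33.4764 mL
Volume remaining = 282 − 33.4764 = 248.5236 mL
New rate:
Dose = 3 mcg/kg/hr × 80.1 kg = 240.3 mcg/hr
Rate = 240.3 mcg/hr ÷ 9.570922 mcg/mL = 25.1073 mL/hr
Time remaining = 248.5236 mL ÷ 25.1073 mL/hr = 9.89846 hr

9.9 hours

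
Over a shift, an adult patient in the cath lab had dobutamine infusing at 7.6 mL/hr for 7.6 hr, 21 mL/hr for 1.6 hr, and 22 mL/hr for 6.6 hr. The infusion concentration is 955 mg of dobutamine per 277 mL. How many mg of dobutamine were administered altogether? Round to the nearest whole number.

816 mg

Concentration = 955 mg ÷ 277 mL = 3.447653 mg/mL
Stage 1: 7.6 mL/hr × 7.6 hr = 57.76 mL → 57.76 mL × 3.447653 mg/mL = 199.1365 mg
Stage 2: 21 mL/hr × 1.6 hr = 33.6 mL → 33.6 mL × 3.447653 mg/mL = 115.8412 mg
Stage 3: 22 mL/hr × 6.6 hr = 145.2 mL → 145.2 mL × 3.447653 mg/mL = 500.5993 mg
Total = 199.1365 + 115.8412 + 500.5993 = 815.5769 mg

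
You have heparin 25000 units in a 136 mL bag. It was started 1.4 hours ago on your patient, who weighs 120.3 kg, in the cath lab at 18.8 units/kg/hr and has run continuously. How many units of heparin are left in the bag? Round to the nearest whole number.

21834 units

Dose = 18.8 units/kg/hr × 120.3 kg = 2261.64 units/hr
Concentration = 25000 units ÷ 136 mL = 183.8235 units/mL
Rate = 2261.64 units/hr ÷ 183.8235 units/mL = 12.30332 mL/hr
Volume infused = 12.30332 mL/hr × 1.4 hr = 17.22465 mL
Volume remaining = 136 − 17.22465 = 118.7753 mL
Drug remaining = 118.7753 mL × 183.8235 units/mL = 21833.7 units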